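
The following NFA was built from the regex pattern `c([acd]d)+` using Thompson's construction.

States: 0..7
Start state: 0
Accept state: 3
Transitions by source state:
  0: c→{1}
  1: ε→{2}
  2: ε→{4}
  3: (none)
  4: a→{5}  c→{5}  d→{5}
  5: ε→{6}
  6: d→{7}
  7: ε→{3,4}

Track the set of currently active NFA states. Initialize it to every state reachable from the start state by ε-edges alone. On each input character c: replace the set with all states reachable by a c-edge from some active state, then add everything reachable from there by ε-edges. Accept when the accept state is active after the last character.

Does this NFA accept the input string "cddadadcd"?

start: ε-closure({0}) = {0}
'c' @ 1: {1,2,4}
'd' @ 2: {5,6}
'd' @ 3: {3,4,7}  ✓accept
'a' @ 4: {5,6}
'd' @ 5: {3,4,7}  ✓accept
'a' @ 6: {5,6}
'd' @ 7: {3,4,7}  ✓accept
'c' @ 8: {5,6}
'd' @ 9: {3,4,7}  ✓accept
end set {3,4,7} — state 3 in

Answer: ACCEPT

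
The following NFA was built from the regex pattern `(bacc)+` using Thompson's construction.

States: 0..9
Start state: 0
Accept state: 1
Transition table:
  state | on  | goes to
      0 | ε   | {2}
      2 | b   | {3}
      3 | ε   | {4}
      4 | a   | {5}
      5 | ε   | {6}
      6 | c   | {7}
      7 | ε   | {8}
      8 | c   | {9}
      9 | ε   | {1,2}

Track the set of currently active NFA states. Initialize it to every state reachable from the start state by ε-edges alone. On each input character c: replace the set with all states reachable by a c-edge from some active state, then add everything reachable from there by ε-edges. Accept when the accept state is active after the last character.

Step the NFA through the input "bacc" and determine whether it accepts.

initial (ε-close {0}): {0,2}
'b' @ 1: {3,4}
'a' @ 2: {5,6}
'c' @ 3: {7,8}
'c' @ 4: {1,2,9}  (accept∈set)
final: {1,2,9}; accept 1 in set

Answer: ACCEPT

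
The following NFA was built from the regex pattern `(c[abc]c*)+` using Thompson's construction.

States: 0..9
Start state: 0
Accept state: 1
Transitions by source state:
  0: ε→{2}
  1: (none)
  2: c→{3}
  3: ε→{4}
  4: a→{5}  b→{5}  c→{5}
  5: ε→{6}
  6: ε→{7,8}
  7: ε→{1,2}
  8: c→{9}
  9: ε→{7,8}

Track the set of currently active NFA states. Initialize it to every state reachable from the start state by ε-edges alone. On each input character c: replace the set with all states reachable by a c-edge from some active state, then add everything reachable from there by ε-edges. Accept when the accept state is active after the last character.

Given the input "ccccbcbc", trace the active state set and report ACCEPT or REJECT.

initial (ε-close {0}): {0,2}
'c' @ 1: {3,4}
'c' @ 2: {1,2,5,6,7,8}  ✓accept
'c' @ 3: {1,2,3,4,7,8,9}  ✓accept
'c' @ 4: {1,2,3,4,5,6,7,8,9}  ✓accept
'b' @ 5: {1,2,5,6,7,8}  ✓accept
'c' @ 6: {1,2,3,4,7,8,9}  ✓accept
'b' @ 7: {1,2,5,6,7,8}  ✓accept
'c' @ 8: {1,2,3,4,7,8,9}  ✓accept
final: {1,2,3,4,7,8,9}; accept 1 in set

Answer: ACCEPT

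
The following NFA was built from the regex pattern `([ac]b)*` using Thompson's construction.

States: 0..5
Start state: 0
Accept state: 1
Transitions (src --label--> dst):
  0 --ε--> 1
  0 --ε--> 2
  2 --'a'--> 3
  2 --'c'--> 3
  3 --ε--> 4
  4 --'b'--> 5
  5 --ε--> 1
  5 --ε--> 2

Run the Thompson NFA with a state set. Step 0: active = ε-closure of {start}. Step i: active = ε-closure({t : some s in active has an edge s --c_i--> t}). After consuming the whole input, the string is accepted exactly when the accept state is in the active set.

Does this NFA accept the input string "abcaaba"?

Answer: REJECT

Derivation:
start: ε-closure({0}) = {0,1,2}
'a' @ 1: {3,4}
'b' @ 2: {1,2,5}  ✓accept
'c' @ 3: {3,4}
'a' @ 4: {}  — state set empty
rest 'aba' ignored (set empty)
end set {} — state 1 not in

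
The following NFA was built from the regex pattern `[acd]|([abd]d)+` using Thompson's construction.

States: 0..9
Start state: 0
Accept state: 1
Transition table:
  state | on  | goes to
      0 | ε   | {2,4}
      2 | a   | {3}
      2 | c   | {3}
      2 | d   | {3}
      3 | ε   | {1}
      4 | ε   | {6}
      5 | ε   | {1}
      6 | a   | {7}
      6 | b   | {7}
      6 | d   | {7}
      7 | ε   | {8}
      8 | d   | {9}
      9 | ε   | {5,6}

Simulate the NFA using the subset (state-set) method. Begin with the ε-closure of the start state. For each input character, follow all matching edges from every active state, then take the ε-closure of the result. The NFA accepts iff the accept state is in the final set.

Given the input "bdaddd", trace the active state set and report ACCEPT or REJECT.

Answer: ACCEPT

Derivation:
start: ε-closure({0}) = {0,2,4,6}
'b' @ 1: {7,8}
'd' @ 2: {1,5,6,9}  [accepting]
'a' @ 3: {7,8}
'd' @ 4: {1,5,6,9}  [accepting]
'd' @ 5: {7,8}
'd' @ 6: {1,5,6,9}  [accepting]
after full input: {1,5,6,9}  (accept=1 in)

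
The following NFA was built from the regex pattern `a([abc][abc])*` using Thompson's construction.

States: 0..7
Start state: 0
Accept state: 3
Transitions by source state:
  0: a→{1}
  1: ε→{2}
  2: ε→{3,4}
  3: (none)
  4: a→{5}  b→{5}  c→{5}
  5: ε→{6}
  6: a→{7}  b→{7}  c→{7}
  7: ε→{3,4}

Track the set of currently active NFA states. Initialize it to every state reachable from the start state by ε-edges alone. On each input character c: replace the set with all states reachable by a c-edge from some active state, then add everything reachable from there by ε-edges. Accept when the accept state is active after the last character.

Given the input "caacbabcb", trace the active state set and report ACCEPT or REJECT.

Answer: REJECT

Steps:
initial (ε-close {0}): {0}
'c' @ 1: {}  — state set empty
rest 'aacbabcb' ignored (set empty)
end set {} — state 3 not in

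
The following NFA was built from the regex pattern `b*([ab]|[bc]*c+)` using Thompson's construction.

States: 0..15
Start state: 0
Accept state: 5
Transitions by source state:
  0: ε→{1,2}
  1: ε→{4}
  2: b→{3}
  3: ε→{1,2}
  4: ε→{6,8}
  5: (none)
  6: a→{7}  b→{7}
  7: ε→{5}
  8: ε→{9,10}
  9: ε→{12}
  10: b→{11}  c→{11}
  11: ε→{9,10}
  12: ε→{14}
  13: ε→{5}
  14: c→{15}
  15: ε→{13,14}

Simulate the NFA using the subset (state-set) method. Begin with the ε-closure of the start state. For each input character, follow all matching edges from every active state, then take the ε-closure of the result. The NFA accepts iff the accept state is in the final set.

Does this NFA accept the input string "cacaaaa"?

Answer: REJECT

Steps:
initial (ε-close {0}): {0,1,2,4,6,8,9,10,12,14}
'c' @ 1: {5,9,10,11,12,13,14,15}  ✓accept
'a' @ 2: {}  — no active states
rest 'caaaa' ignored (set empty)
final: {}; accept 5 not in set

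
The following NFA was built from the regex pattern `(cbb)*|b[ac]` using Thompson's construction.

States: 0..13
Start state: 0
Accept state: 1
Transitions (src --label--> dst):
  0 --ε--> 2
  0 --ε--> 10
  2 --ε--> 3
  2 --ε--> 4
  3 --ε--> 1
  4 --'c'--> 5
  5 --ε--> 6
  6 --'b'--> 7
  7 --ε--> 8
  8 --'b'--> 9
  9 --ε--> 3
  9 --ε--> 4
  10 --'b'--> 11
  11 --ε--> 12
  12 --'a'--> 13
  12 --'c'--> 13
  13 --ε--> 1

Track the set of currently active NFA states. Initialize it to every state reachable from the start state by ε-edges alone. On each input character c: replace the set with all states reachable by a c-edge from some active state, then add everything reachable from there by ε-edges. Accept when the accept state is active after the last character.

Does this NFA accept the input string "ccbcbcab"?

initial (ε-close {0}): {0,1,2,3,4,10}
'c' @ 1: {5,6}
'c' @ 2: {}  — dead — no transitions
rest 'bcbcab' ignored (set empty)
final: {}; accept 1 not in set

Answer: REJECT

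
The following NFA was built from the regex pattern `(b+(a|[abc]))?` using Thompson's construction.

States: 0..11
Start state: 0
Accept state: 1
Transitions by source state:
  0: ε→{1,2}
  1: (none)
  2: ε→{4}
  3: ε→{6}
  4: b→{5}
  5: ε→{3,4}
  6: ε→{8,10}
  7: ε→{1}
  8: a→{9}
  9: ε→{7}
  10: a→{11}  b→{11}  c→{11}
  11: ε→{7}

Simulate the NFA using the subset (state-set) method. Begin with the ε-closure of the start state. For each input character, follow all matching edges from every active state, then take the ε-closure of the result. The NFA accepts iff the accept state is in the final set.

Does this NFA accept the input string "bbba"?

initial (ε-close {0}): {0,1,2,4}
'b' @ 1: {3,4,5,6,8,10}
'b' @ 2: {1,3,4,5,6,7,8,10,11}  ✓accept
'b' @ 3: {1,3,4,5,6,7,8,10,11}  ✓accept
'a' @ 4: {1,7,9,11}  ✓accept
final: {1,7,9,11}; accept 1 in set

Answer: ACCEPT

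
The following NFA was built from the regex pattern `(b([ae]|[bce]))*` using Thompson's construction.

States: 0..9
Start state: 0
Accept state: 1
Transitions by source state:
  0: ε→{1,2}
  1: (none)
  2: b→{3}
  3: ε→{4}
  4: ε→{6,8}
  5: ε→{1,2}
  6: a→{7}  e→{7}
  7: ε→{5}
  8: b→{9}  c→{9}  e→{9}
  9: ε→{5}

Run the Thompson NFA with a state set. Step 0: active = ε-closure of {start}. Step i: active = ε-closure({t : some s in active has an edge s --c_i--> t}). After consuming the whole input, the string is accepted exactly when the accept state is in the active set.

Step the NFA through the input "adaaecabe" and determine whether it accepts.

Answer: REJECT

Derivation:
S₀ = ε-closure({0}) = {0,1,2}
'a' @ 1: {}  — no active states
rest 'daaecabe' ignored (set empty)
end set {} — state 1 not in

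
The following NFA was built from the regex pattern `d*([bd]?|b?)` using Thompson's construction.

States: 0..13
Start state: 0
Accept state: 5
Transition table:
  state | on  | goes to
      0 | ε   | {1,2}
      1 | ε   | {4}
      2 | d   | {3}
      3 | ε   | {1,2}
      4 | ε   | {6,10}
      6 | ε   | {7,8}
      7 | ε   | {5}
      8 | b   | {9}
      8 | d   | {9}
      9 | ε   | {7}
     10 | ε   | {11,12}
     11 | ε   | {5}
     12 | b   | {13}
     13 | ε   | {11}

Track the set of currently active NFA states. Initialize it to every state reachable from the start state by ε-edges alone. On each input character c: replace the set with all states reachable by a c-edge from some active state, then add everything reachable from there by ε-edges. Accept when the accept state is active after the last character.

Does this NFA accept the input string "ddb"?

S₀ = ε-closure({0}) = {0,1,2,4,5,6,7,8,10,11,12}
'd' @ 1: {1,2,3,4,5,6,7,8,9,10,11,12}  ✓accept
'd' @ 2: {1,2,3,4,5,6,7,8,9,10,11,12}  ✓accept
'b' @ 3: {5,7,9,11,13}  ✓accept
final: {5,7,9,11,13}; accept 5 in set

Answer: ACCEPT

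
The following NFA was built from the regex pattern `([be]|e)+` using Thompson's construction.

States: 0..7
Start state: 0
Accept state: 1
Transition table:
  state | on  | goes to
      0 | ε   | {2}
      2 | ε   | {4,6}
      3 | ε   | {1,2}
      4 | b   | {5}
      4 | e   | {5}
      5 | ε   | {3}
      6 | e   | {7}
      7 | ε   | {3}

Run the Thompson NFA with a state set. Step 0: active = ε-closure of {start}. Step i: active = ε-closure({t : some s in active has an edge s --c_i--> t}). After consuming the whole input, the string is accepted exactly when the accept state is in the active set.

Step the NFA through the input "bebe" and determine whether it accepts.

Answer: ACCEPT

Steps:
initial (ε-close {0}): {0,2,4,6}
'b' @ 1: {1,2,3,4,5,6}  ✓accept
'e' @ 2: {1,2,3,4,5,6,7}  ✓accept
'b' @ 3: {1,2,3,4,5,6}  ✓accept
'e' @ 4: {1,2,3,4,5,6,7}  ✓accept
end set {1,2,3,4,5,6,7} — state 1 in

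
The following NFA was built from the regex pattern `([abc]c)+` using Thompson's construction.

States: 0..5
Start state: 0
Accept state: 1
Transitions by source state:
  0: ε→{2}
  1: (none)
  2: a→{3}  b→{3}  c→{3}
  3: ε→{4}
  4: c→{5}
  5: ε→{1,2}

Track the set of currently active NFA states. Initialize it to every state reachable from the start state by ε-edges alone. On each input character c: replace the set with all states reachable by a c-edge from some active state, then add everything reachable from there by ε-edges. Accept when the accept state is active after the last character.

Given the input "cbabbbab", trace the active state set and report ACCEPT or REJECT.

initial (ε-close {0}): {0,2}
'c' @ 1: {3,4}
'b' @ 2: {}  — state set empty
rest 'abbbab' ignored (set empty)
end set {} — state 1 not in

Answer: REJECT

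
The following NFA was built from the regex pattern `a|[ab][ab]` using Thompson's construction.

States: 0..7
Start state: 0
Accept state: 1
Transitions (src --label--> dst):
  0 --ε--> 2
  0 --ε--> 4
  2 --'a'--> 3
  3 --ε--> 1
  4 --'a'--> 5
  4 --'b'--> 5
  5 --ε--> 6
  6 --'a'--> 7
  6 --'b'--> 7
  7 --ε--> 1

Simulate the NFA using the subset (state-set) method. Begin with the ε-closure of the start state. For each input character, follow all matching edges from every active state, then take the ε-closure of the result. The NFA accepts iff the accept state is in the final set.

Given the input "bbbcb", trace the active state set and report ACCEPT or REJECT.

initial (ε-close {0}): {0,2,4}
'b' @ 1: {5,6}
'b' @ 2: {1,7}  ✓accept
'b' @ 3: {}  — state set empty
rest 'cb' ignored (set empty)
after full input: {}  (accept=1 not in)

Answer: REJECT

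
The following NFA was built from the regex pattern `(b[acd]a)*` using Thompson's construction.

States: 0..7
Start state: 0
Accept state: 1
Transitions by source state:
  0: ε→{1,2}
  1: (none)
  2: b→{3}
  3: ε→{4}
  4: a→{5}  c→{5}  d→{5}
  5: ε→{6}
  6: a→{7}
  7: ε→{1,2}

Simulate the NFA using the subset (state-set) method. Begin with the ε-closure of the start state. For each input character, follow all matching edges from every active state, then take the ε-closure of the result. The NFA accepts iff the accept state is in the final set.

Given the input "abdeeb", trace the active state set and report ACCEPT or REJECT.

S₀ = ε-closure({0}) = {0,1,2}
'a' @ 1: {}  — no active states
rest 'bdeeb' ignored (set empty)
end set {} — state 1 not in

Answer: REJECT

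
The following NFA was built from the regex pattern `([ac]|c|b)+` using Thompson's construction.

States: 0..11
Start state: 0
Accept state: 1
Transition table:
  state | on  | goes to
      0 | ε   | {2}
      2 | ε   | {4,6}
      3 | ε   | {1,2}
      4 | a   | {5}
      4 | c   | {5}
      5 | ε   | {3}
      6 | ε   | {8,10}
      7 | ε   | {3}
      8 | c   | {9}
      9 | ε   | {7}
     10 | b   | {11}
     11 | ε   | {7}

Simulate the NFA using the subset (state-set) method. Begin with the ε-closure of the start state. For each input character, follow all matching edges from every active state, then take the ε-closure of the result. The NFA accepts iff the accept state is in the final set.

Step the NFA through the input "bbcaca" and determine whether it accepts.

S₀ = ε-closure({0}) = {0,2,4,6,8,10}
'b' @ 1: {1,2,3,4,6,7,8,10,11}  (accept∈set)
'b' @ 2: {1,2,3,4,6,7,8,10,11}  (accept∈set)
'c' @ 3: {1,2,3,4,5,6,7,8,9,10}  (accept∈set)
'a' @ 4: {1,2,3,4,5,6,8,10}  (accept∈set)
'c' @ 5: {1,2,3,4,5,6,7,8,9,10}  (accept∈set)
'a' @ 6: {1,2,3,4,5,6,8,10}  (accept∈set)
end set {1,2,3,4,5,6,8,10} — state 1 in

Answer: ACCEPT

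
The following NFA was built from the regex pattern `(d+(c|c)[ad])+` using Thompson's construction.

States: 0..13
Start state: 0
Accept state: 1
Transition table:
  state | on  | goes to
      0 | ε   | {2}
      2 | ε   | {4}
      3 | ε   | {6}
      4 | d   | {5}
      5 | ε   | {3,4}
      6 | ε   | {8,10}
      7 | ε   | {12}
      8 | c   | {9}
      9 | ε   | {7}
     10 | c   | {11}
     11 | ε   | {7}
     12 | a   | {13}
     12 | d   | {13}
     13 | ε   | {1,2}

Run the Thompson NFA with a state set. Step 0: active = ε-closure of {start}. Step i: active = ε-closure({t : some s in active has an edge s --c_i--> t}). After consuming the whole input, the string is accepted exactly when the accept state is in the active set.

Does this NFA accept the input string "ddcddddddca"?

S₀ = ε-closure({0}) = {0,2,4}
'd' @ 1: {3,4,5,6,8,10}
'd' @ 2: {3,4,5,6,8,10}
'c' @ 3: {7,9,11,12}
'd' @ 4: {1,2,4,13}  ✓accept
'd' @ 5: {3,4,5,6,8,10}
'd' @ 6: {3,4,5,6,8,10}
'd' @ 7: {3,4,5,6,8,10}
'd' @ 8: {3,4,5,6,8,10}
'd' @ 9: {3,4,5,6,8,10}
'c' @ 10: {7,9,11,12}
'a' @ 11: {1,2,4,13}  ✓accept
final: {1,2,4,13}; accept 1 in set

Answer: ACCEPT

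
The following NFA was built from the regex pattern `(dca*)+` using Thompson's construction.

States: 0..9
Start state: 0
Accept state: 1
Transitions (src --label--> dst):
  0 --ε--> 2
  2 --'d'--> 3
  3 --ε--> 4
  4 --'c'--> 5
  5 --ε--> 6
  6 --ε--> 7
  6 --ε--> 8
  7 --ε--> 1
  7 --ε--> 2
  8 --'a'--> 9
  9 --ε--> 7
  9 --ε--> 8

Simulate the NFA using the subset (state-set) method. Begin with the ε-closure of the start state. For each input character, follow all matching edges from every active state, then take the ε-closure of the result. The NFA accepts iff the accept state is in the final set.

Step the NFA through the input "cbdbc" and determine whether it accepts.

S₀ = ε-closure({0}) = {0,2}
'c' @ 1: {}  — no active states
rest 'bdbc' ignored (set empty)
after full input: {}  (accept=1 not in)

Answer: REJECT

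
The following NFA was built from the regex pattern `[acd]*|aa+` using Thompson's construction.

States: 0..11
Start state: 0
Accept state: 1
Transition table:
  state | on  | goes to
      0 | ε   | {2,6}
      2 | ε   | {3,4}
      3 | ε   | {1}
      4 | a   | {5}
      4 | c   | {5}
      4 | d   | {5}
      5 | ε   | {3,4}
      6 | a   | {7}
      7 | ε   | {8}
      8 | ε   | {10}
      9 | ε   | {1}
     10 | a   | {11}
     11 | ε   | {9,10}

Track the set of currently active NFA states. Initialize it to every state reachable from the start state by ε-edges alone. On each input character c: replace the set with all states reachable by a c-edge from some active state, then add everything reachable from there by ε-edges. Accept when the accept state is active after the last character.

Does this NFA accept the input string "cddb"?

initial (ε-close {0}): {0,1,2,3,4,6}
'c' @ 1: {1,3,4,5}  [accepting]
'd' @ 2: {1,3,4,5}  [accepting]
'd' @ 3: {1,3,4,5}  [accepting]
'b' @ 4: {}  — no active states
final: {}; accept 1 not in set

Answer: REJECT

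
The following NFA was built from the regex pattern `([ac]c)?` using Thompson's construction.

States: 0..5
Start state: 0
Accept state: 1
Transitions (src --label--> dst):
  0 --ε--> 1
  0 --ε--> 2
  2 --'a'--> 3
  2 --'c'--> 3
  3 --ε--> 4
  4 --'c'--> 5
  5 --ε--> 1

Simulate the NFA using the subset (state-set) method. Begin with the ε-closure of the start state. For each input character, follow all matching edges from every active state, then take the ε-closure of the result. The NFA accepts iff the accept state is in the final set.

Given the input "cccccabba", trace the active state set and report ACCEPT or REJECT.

Answer: REJECT

Steps:
initial (ε-close {0}): {0,1,2}
'c' @ 1: {3,4}
'c' @ 2: {1,5}  (accept∈set)
'c' @ 3: {}  — state set empty
rest 'ccabba' ignored (set empty)
after full input: {}  (accept=1 not in)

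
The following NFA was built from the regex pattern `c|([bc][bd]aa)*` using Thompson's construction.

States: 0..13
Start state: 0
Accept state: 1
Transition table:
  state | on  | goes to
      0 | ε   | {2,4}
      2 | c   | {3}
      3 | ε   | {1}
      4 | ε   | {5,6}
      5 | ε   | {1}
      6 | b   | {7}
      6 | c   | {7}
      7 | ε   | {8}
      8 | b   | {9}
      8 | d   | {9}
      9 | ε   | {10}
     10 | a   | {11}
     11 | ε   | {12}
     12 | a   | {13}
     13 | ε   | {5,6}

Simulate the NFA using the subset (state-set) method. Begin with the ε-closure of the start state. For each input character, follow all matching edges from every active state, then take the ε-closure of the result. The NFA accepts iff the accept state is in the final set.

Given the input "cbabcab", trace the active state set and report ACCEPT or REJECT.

Answer: REJECT

Derivation:
start: ε-closure({0}) = {0,1,2,4,5,6}
'c' @ 1: {1,3,7,8}  (accept∈set)
'b' @ 2: {9,10}
'a' @ 3: {11,12}
'b' @ 4: {}  — no active states
rest 'cab' ignored (set empty)
end set {} — state 1 not in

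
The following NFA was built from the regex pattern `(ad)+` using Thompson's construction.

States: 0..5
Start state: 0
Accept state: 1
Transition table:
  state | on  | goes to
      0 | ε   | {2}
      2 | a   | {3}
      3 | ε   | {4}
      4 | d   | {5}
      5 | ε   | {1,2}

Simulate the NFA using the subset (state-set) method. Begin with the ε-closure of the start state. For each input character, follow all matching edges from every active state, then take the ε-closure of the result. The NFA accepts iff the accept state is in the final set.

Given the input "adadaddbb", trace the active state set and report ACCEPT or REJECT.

initial (ε-close {0}): {0,2}
'a' @ 1: {3,4}
'd' @ 2: {1,2,5}  (accept∈set)
'a' @ 3: {3,4}
'd' @ 4: {1,2,5}  (accept∈set)
'a' @ 5: {3,4}
'd' @ 6: {1,2,5}  (accept∈set)
'd' @ 7: {}  — dead — no transitions
rest 'bb' ignored (set empty)
final: {}; accept 1 not in set

Answer: REJECT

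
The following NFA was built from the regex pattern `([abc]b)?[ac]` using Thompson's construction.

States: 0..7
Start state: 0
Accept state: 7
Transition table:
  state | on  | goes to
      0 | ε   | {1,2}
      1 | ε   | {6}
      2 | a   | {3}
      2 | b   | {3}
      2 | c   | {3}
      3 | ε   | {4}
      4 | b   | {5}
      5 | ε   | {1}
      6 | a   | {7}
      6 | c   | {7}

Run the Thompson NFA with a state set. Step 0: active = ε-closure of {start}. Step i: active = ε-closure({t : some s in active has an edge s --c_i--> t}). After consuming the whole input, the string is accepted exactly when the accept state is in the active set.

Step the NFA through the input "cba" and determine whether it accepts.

Answer: ACCEPT

Trace:
initial (ε-close {0}): {0,1,2,6}
'c' @ 1: {3,4,7}  [accepting]
'b' @ 2: {1,5,6}
'a' @ 3: {7}  [accepting]
after full input: {7}  (accept=7 in)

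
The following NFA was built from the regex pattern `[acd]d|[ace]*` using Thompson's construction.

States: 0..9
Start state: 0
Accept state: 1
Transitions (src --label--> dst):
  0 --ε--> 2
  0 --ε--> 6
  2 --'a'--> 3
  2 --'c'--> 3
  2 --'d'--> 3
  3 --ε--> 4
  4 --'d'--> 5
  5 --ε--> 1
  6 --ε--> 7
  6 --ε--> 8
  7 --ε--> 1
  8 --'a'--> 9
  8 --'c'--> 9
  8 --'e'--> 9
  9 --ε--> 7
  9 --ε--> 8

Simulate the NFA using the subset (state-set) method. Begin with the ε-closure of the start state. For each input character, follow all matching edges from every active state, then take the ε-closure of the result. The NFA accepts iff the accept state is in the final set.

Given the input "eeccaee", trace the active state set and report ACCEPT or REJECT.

S₀ = ε-closure({0}) = {0,1,2,6,7,8}
'e' @ 1: {1,7,8,9}  [accepting]
'e' @ 2: {1,7,8,9}  [accepting]
'c' @ 3: {1,7,8,9}  [accepting]
'c' @ 4: {1,7,8,9}  [accepting]
'a' @ 5: {1,7,8,9}  [accepting]
'e' @ 6: {1,7,8,9}  [accepting]
'e' @ 7: {1,7,8,9}  [accepting]
end set {1,7,8,9} — state 1 in

Answer: ACCEPT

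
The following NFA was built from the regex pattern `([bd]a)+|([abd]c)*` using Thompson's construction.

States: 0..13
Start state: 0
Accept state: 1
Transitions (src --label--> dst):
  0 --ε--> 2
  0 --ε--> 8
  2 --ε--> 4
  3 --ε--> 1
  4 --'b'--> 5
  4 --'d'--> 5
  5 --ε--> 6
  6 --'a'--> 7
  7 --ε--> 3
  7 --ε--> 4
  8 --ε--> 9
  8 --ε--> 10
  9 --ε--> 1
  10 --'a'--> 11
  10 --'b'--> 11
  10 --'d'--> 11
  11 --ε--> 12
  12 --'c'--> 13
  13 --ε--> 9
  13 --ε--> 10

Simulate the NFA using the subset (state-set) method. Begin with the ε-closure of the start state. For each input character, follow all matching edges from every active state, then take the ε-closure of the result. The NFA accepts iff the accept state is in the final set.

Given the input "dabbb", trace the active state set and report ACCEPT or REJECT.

start: ε-closure({0}) = {0,1,2,4,8,9,10}
'd' @ 1: {5,6,11,12}
'a' @ 2: {1,3,4,7}  [accepting]
'b' @ 3: {5,6}
'b' @ 4: {}  — dead — no transitions
rest 'b' ignored (set empty)
end set {} — state 1 not in

Answer: REJECT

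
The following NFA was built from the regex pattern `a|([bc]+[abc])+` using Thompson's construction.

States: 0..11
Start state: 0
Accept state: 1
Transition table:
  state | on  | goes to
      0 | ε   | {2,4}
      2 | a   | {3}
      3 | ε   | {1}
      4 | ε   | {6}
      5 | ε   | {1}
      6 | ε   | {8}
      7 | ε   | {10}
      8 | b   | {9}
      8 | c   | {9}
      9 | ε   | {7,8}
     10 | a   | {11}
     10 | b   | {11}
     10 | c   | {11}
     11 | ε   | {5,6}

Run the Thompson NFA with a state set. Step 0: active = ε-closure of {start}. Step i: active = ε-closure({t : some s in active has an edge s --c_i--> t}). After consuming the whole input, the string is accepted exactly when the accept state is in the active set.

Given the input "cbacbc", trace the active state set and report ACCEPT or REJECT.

S₀ = ε-closure({0}) = {0,2,4,6,8}
'c' @ 1: {7,8,9,10}
'b' @ 2: {1,5,6,7,8,9,10,11}  ✓accept
'a' @ 3: {1,5,6,8,11}  ✓accept
'c' @ 4: {7,8,9,10}
'b' @ 5: {1,5,6,7,8,9,10,11}  ✓accept
'c' @ 6: {1,5,6,7,8,9,10,11}  ✓accept
after full input: {1,5,6,7,8,9,10,11}  (accept=1 in)

Answer: ACCEPT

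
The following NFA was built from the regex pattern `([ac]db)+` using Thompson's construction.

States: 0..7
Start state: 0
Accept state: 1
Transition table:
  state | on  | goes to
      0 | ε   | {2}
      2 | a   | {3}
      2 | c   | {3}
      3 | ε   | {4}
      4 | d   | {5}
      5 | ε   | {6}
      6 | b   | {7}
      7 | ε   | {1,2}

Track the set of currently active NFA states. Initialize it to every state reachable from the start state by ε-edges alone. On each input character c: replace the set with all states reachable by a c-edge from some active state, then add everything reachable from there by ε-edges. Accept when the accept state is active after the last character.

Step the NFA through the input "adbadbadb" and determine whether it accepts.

initial (ε-close {0}): {0,2}
'a' @ 1: {3,4}
'd' @ 2: {5,6}
'b' @ 3: {1,2,7}  (accept∈set)
'a' @ 4: {3,4}
'd' @ 5: {5,6}
'b' @ 6: {1,2,7}  (accept∈set)
'a' @ 7: {3,4}
'd' @ 8: {5,6}
'b' @ 9: {1,2,7}  (accept∈set)
end set {1,2,7} — state 1 in

Answer: ACCEPT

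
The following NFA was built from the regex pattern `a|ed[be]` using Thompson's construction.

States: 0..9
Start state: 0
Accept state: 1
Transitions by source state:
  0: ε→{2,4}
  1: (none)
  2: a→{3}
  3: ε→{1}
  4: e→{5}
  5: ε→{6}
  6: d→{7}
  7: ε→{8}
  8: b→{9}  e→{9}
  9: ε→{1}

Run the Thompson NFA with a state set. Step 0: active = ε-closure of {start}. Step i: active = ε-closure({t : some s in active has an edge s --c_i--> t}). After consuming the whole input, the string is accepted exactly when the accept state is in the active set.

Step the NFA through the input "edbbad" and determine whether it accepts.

Answer: REJECT

Trace:
initial (ε-close {0}): {0,2,4}
'e' @ 1: {5,6}
'd' @ 2: {7,8}
'b' @ 3: {1,9}  [accepting]
'b' @ 4: {}  — no active states
rest 'ad' ignored (set empty)
after full input: {}  (accept=1 not in)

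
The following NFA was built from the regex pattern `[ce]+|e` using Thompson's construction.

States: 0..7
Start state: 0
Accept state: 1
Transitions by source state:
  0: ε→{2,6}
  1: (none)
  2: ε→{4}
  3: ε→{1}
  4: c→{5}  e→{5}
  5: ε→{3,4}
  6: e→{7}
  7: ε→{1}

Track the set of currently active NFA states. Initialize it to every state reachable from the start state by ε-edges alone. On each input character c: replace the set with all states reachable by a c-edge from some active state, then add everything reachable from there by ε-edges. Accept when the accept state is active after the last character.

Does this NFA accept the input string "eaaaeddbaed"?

Answer: REJECT

Trace:
S₀ = ε-closure({0}) = {0,2,4,6}
'e' @ 1: {1,3,4,5,7}  ✓accept
'a' @ 2: {}  — no active states
rest 'aaeddbaed' ignored (set empty)
final: {}; accept 1 not in set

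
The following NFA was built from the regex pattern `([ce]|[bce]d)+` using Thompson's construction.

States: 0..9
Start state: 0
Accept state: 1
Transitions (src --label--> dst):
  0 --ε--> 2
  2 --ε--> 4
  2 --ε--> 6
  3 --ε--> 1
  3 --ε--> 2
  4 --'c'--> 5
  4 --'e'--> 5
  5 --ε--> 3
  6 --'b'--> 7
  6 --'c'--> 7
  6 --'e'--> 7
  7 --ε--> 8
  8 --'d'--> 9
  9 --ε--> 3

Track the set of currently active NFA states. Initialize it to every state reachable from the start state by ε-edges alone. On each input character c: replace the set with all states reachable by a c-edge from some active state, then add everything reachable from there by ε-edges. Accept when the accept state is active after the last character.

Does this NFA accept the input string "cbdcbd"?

Answer: ACCEPT

Steps:
start: ε-closure({0}) = {0,2,4,6}
'c' @ 1: {1,2,3,4,5,6,7,8}  [accepting]
'b' @ 2: {7,8}
'd' @ 3: {1,2,3,4,6,9}  [accepting]
'c' @ 4: {1,2,3,4,5,6,7,8}  [accepting]
'b' @ 5: {7,8}
'd' @ 6: {1,2,3,4,6,9}  [accepting]
after full input: {1,2,3,4,6,9}  (accept=1 in)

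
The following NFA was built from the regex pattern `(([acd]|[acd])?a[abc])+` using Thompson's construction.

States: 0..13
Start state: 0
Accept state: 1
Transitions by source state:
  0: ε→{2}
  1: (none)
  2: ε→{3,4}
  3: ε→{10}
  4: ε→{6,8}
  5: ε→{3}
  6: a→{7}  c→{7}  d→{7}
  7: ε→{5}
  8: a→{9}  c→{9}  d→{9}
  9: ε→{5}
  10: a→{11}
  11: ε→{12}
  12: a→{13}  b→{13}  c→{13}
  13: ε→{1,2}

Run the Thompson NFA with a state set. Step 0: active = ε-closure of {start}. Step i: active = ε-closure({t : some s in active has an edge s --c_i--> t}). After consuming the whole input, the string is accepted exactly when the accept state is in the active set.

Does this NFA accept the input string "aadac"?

initial (ε-close {0}): {0,2,3,4,6,8,10}
'a' @ 1: {3,5,7,9,10,11,12}
'a' @ 2: {1,2,3,4,6,8,10,11,12,13}  [accepting]
'd' @ 3: {3,5,7,9,10}
'a' @ 4: {11,12}
'c' @ 5: {1,2,3,4,6,8,10,13}  [accepting]
end set {1,2,3,4,6,8,10,13} — state 1 in

Answer: ACCEPT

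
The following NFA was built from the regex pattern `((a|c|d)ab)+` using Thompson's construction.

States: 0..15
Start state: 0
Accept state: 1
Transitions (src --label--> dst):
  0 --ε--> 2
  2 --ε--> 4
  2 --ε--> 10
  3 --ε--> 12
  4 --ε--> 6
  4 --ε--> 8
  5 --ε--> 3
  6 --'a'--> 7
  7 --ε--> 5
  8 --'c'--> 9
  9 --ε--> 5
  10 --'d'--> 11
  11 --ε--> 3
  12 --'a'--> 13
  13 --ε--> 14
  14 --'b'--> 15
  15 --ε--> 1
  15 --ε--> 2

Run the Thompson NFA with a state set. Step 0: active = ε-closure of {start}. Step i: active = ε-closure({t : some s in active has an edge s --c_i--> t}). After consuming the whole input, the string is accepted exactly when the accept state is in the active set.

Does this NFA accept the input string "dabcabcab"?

Answer: ACCEPT

Trace:
initial (ε-close {0}): {0,2,4,6,8,10}
'd' @ 1: {3,11,12}
'a' @ 2: {13,14}
'b' @ 3: {1,2,4,6,8,10,15}  ✓accept
'c' @ 4: {3,5,9,12}
'a' @ 5: {13,14}
'b' @ 6: {1,2,4,6,8,10,15}  ✓accept
'c' @ 7: {3,5,9,12}
'a' @ 8: {13,14}
'b' @ 9: {1,2,4,6,8,10,15}  ✓accept
after full input: {1,2,4,6,8,10,15}  (accept=1 in)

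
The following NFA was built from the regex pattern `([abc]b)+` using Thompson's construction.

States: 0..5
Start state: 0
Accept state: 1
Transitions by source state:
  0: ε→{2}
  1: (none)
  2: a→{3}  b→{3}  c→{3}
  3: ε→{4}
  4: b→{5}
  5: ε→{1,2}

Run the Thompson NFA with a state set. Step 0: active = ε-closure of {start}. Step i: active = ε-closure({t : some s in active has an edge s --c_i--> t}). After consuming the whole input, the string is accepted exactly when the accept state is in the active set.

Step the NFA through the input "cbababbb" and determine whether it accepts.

Answer: ACCEPT

Derivation:
start: ε-closure({0}) = {0,2}
'c' @ 1: {3,4}
'b' @ 2: {1,2,5}  [accepting]
'a' @ 3: {3,4}
'b' @ 4: {1,2,5}  [accepting]
'a' @ 5: {3,4}
'b' @ 6: {1,2,5}  [accepting]
'b' @ 7: {3,4}
'b' @ 8: {1,2,5}  [accepting]
final: {1,2,5}; accept 1 in set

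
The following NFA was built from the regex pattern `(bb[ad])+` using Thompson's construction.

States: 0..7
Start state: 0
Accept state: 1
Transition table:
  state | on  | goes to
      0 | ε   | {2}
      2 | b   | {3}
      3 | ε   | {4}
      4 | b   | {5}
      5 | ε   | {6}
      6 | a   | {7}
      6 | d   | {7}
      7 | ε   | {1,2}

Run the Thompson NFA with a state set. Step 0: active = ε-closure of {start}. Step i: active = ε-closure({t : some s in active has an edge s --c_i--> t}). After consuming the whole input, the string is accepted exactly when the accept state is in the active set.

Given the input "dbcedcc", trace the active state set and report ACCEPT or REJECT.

Answer: REJECT

Derivation:
start: ε-closure({0}) = {0,2}
'd' @ 1: {}  — state set empty
rest 'bcedcc' ignored (set empty)
final: {}; accept 1 not in set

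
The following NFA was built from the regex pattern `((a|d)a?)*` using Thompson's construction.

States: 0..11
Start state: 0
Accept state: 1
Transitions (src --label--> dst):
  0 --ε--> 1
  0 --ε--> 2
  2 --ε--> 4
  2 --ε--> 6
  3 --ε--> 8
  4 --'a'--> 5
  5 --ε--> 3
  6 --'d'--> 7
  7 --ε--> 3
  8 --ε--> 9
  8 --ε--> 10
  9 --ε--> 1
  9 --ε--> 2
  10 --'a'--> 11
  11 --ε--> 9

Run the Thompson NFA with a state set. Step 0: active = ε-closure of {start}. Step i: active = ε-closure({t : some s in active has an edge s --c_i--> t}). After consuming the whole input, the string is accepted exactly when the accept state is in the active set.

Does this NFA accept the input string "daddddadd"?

start: ε-closure({0}) = {0,1,2,4,6}
'd' @ 1: {1,2,3,4,6,7,8,9,10}  (accept∈set)
'a' @ 2: {1,2,3,4,5,6,8,9,10,11}  (accept∈set)
'd' @ 3: {1,2,3,4,6,7,8,9,10}  (accept∈set)
'd' @ 4: {1,2,3,4,6,7,8,9,10}  (accept∈set)
'd' @ 5: {1,2,3,4,6,7,8,9,10}  (accept∈set)
'd' @ 6: {1,2,3,4,6,7,8,9,10}  (accept∈set)
'a' @ 7: {1,2,3,4,5,6,8,9,10,11}  (accept∈set)
'd' @ 8: {1,2,3,4,6,7,8,9,10}  (accept∈set)
'd' @ 9: {1,2,3,4,6,7,8,9,10}  (accept∈set)
final: {1,2,3,4,6,7,8,9,10}; accept 1 in set

Answer: ACCEPT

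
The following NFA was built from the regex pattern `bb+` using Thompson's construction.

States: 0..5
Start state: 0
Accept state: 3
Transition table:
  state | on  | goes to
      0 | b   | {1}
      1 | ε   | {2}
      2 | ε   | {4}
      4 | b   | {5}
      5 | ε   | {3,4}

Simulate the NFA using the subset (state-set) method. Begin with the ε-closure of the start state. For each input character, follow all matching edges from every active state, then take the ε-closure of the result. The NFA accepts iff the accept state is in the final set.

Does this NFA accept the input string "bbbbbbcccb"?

S₀ = ε-closure({0}) = {0}
'b' @ 1: {1,2,4}
'b' @ 2: {3,4,5}  [accepting]
'b' @ 3: {3,4,5}  [accepting]
'b' @ 4: {3,4,5}  [accepting]
'b' @ 5: {3,4,5}  [accepting]
'b' @ 6: {3,4,5}  [accepting]
'c' @ 7: {}  — no active states
rest 'ccb' ignored (set empty)
end set {} — state 3 not in

Answer: REJECT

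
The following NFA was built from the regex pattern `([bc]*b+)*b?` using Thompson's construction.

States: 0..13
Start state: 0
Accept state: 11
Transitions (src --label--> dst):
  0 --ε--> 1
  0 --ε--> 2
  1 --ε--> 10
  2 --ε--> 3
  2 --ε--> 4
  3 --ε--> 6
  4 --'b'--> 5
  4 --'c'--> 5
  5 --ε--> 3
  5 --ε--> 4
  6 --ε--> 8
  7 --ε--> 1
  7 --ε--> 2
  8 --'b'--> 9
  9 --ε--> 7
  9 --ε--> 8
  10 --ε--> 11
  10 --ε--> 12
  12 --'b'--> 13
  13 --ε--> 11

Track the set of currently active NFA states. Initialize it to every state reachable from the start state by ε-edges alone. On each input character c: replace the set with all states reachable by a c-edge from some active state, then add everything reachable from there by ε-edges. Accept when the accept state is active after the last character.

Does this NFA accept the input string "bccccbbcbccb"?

Answer: ACCEPT

Derivation:
S₀ = ε-closure({0}) = {0,1,2,3,4,6,8,10,11,12}
'b' @ 1: {1,2,3,4,5,6,7,8,9,10,11,12,13}  [accepting]
'c' @ 2: {3,4,5,6,8}
'c' @ 3: {3,4,5,6,8}
'c' @ 4: {3,4,5,6,8}
'c' @ 5: {3,4,5,6,8}
'b' @ 6: {1,2,3,4,5,6,7,8,9,10,11,12}  [accepting]
'b' @ 7: {1,2,3,4,5,6,7,8,9,10,11,12,13}  [accepting]
'c' @ 8: {3,4,5,6,8}
'b' @ 9: {1,2,3,4,5,6,7,8,9,10,11,12}  [accepting]
'c' @ 10: {3,4,5,6,8}
'c' @ 11: {3,4,5,6,8}
'b' @ 12: {1,2,3,4,5,6,7,8,9,10,11,12}  [accepting]
end set {1,2,3,4,5,6,7,8,9,10,11,12} — state 11 in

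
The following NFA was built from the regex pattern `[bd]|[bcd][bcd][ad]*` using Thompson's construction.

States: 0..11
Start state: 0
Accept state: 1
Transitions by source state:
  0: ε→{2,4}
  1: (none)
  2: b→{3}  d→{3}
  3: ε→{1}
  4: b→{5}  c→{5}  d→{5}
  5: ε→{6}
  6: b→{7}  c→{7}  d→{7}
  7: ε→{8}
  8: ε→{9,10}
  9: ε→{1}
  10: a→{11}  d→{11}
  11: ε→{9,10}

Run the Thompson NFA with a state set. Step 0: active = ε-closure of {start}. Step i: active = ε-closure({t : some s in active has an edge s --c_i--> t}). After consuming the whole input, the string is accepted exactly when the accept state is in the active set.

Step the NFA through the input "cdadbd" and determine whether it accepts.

Answer: REJECT

Trace:
start: ε-closure({0}) = {0,2,4}
'c' @ 1: {5,6}
'd' @ 2: {1,7,8,9,10}  [accepting]
'a' @ 3: {1,9,10,11}  [accepting]
'd' @ 4: {1,9,10,11}  [accepting]
'b' @ 5: {}  — no active states
rest 'd' ignored (set empty)
after full input: {}  (accept=1 not in)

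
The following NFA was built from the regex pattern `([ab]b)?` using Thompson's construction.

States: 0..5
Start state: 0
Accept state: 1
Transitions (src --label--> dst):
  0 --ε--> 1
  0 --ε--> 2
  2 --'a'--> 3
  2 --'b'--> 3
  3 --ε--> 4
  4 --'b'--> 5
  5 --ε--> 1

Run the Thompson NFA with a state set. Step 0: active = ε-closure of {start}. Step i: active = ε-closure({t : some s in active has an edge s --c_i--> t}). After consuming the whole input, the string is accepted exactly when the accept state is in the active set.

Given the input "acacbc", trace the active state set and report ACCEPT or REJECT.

Answer: REJECT

Derivation:
S₀ = ε-closure({0}) = {0,1,2}
'a' @ 1: {3,4}
'c' @ 2: {}  — dead — no transitions
rest 'acbc' ignored (set empty)
after full input: {}  (accept=1 not in)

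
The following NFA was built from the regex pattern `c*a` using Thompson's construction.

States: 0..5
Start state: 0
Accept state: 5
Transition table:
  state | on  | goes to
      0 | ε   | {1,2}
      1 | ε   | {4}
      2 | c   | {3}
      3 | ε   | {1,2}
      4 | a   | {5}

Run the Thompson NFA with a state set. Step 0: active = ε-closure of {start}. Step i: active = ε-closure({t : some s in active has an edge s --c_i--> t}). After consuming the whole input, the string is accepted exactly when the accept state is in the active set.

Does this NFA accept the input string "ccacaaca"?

Answer: REJECT

Derivation:
start: ε-closure({0}) = {0,1,2,4}
'c' @ 1: {1,2,3,4}
'c' @ 2: {1,2,3,4}
'a' @ 3: {5}  ✓accept
'c' @ 4: {}  — dead — no transitions
rest 'aaca' ignored (set empty)
end set {} — state 5 not in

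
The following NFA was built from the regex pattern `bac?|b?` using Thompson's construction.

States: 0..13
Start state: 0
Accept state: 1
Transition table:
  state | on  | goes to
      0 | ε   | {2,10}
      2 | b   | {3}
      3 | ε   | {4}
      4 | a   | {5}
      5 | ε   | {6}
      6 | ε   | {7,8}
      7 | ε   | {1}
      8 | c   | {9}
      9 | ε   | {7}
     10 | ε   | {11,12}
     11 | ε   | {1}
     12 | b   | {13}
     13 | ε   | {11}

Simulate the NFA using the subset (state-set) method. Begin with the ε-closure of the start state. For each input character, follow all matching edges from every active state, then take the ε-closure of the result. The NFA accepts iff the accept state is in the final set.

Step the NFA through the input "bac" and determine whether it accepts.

Answer: ACCEPT

Steps:
start: ε-closure({0}) = {0,1,2,10,11,12}
'b' @ 1: {1,3,4,11,13}  (accept∈set)
'a' @ 2: {1,5,6,7,8}  (accept∈set)
'c' @ 3: {1,7,9}  (accept∈set)
after full input: {1,7,9}  (accept=1 in)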